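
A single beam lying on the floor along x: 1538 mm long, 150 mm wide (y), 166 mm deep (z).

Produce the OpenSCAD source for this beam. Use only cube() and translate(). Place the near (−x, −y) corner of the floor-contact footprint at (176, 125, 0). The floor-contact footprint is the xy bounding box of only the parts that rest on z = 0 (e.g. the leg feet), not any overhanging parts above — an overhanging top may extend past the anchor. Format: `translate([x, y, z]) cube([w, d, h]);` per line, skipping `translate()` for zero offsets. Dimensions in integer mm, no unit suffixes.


translate([176, 125, 0]) cube([1538, 150, 166]);


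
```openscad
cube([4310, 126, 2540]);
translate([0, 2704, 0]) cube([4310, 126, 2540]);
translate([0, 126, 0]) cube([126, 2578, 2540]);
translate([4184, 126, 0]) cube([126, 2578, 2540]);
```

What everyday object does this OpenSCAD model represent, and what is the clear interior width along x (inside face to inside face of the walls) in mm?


A house (or room) frame. The interior width is 4058 mm.

Four 2540 mm walls enclosing a rectangle with no floor or roof — a room or house frame. Outside width is 4310 mm and wall thickness is 126 mm, so the interior width is 4310 − 2 × 126 = 4058 mm.


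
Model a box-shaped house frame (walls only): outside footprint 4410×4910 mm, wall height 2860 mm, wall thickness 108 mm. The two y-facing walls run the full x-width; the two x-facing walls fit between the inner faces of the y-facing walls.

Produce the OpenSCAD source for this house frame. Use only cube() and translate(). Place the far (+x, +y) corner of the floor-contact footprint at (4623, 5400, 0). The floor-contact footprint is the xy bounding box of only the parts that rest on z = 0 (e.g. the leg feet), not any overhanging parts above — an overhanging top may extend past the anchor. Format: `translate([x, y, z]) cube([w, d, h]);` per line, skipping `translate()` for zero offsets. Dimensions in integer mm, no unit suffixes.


translate([213, 490, 0]) cube([4410, 108, 2860]);
translate([213, 5292, 0]) cube([4410, 108, 2860]);
translate([213, 598, 0]) cube([108, 4694, 2860]);
translate([4515, 598, 0]) cube([108, 4694, 2860]);


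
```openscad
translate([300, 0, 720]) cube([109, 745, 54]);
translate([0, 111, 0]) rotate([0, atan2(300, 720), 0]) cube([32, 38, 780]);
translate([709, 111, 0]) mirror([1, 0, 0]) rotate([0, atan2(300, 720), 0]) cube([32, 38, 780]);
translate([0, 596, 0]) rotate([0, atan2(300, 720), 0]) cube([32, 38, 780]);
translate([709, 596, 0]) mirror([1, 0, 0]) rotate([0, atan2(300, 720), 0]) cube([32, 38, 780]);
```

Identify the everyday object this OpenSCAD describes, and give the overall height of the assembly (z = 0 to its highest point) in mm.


A sawhorse. The overall height is 774 mm.

A beam across two mirrored pairs of raked legs — a sawhorse. The beam's underside is at z = 720 (matching the legs' vertical rise in atan2(300, 720)) and the beam is 54 mm tall, so its top is at 720 + 54 = 774 mm. The raked legs top out at the beam's underside, so that is the highest point.


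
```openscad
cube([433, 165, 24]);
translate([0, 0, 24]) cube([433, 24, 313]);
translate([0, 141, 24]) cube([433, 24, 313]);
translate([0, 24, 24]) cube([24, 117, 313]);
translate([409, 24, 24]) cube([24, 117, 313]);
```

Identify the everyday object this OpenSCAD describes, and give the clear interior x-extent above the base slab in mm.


An open box. The internal width is 385 mm.

A 433×165 base slab with four walls standing on it — an open box. The base is 433 mm wide and the walls are 24 mm thick, so the internal width is 433 − 2 × 24 = 385 mm.


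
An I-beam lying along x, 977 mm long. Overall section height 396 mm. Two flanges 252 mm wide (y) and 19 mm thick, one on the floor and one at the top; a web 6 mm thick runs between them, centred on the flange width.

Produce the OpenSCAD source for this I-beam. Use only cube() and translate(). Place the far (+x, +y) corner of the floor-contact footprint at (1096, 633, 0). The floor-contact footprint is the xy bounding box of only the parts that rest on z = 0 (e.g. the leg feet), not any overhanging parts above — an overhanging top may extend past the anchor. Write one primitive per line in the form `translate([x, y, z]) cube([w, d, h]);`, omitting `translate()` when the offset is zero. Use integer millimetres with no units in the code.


translate([119, 381, 0]) cube([977, 252, 19]);
translate([119, 504, 19]) cube([977, 6, 358]);
translate([119, 381, 377]) cube([977, 252, 19]);


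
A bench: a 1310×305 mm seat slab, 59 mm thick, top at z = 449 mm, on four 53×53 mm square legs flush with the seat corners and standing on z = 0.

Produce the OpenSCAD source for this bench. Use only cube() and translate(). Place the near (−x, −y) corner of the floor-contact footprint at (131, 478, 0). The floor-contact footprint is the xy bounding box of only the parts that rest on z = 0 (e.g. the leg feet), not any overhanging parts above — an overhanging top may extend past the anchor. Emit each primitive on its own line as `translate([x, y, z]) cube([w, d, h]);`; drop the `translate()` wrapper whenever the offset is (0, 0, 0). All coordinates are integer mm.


translate([131, 478, 390]) cube([1310, 305, 59]);
translate([131, 478, 0]) cube([53, 53, 390]);
translate([131, 730, 0]) cube([53, 53, 390]);
translate([1388, 478, 0]) cube([53, 53, 390]);
translate([1388, 730, 0]) cube([53, 53, 390]);


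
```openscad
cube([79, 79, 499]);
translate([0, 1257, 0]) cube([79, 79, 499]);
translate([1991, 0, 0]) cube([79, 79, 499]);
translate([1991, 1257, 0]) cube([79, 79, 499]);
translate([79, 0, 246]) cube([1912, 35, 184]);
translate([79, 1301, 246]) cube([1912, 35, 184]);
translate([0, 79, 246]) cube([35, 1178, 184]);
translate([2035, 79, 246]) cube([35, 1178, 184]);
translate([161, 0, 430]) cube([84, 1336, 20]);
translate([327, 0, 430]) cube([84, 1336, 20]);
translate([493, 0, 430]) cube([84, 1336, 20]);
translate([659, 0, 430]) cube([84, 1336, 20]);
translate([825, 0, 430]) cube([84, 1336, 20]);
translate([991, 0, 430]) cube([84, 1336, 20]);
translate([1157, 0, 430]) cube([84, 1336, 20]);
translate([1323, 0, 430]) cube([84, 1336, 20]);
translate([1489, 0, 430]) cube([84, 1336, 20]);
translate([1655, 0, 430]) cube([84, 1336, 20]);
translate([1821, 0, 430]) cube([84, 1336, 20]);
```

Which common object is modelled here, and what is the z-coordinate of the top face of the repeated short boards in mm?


A bed frame. The slat-top height is 450 mm.

Four posts, four rails, and a row of slats — a bed frame. Slats sit on the rails at z = 246 + 184 = 430; with slat thickness 20, the top is 450 mm.


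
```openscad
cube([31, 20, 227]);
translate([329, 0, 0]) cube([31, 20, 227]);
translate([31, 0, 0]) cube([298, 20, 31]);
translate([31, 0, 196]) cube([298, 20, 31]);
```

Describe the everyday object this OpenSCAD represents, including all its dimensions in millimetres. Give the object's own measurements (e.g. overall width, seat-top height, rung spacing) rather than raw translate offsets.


A rectangular picture frame lying in the x–z plane (depth along y). The opening is 298 mm wide (x) by 165 mm tall (z), surrounded by a border 31 mm wide on all four sides. The frame is 20 mm deep and is made of two full-height vertical stiles with two horizontal rails fitted between them.


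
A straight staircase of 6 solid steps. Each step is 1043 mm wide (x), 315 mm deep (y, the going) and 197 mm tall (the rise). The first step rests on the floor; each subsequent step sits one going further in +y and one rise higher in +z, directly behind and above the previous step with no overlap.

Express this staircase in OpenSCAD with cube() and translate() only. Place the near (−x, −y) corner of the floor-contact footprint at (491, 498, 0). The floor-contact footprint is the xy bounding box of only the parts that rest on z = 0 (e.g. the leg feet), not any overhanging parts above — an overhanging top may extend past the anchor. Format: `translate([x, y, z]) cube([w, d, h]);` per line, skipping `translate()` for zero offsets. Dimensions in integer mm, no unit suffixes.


translate([491, 498, 0]) cube([1043, 315, 197]);
translate([491, 813, 197]) cube([1043, 315, 197]);
translate([491, 1128, 394]) cube([1043, 315, 197]);
translate([491, 1443, 591]) cube([1043, 315, 197]);
translate([491, 1758, 788]) cube([1043, 315, 197]);
translate([491, 2073, 985]) cube([1043, 315, 197]);


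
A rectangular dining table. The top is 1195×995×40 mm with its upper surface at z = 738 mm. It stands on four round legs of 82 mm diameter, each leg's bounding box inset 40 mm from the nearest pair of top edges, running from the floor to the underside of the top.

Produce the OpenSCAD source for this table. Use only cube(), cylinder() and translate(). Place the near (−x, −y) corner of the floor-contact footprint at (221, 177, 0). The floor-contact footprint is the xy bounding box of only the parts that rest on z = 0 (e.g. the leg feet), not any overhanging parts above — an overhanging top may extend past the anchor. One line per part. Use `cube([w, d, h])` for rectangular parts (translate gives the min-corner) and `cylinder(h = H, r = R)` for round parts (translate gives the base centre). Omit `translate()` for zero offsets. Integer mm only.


// leg_h = 738 - 40 = 698
translate([181, 137, 698]) cube([1195, 995, 40]);
translate([262, 218, 0]) cylinder(h = 698, r = 41);
translate([1295, 218, 0]) cylinder(h = 698, r = 41);
translate([262, 1051, 0]) cylinder(h = 698, r = 41);
translate([1295, 1051, 0]) cylinder(h = 698, r = 41);


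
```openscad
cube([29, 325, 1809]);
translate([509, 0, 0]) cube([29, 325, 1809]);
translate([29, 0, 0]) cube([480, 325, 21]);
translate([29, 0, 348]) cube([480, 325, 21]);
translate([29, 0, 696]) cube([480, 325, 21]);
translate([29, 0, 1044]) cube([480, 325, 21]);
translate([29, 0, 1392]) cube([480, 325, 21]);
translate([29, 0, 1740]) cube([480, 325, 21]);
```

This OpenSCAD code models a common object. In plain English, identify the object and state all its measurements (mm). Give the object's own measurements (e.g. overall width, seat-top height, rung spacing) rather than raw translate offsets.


An open bookshelf. Two side panels, each 29 mm thick, 325 mm deep and 1809 mm tall, stand 538 mm apart (outside-to-outside). Between them sit 6 shelves, each 21 mm thick and 325 mm deep, spanning the full gap between the sides. The bottom shelf rests on the floor (its underside at z = 0) and the clear gap between one shelf's top and the next shelf's underside is 327 mm.


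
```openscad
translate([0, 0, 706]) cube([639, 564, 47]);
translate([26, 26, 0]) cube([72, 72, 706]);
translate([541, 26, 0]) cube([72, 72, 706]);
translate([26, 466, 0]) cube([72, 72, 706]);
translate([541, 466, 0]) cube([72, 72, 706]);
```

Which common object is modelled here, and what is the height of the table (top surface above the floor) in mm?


A table. The table height is 753 mm.

A 639×564×47 slab sits at z = 706 on four 72 mm square posts — a table. The top surface is at 706 + 47 = 753 mm.


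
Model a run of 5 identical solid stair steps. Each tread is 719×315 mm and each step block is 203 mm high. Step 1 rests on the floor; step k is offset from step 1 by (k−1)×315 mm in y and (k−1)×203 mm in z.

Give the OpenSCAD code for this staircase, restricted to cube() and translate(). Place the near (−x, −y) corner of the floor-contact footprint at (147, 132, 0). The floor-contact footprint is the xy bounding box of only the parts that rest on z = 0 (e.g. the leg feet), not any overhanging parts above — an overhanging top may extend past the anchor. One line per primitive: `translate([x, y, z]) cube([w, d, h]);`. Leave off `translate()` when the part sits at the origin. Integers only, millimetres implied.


translate([147, 132, 0]) cube([719, 315, 203]);
translate([147, 447, 203]) cube([719, 315, 203]);
translate([147, 762, 406]) cube([719, 315, 203]);
translate([147, 1077, 609]) cube([719, 315, 203]);
translate([147, 1392, 812]) cube([719, 315, 203]);


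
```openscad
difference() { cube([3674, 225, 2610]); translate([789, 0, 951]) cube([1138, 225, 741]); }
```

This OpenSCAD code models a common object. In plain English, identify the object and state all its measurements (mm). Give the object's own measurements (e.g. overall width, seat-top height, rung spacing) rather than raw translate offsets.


A wall 3674 mm long (x), 225 mm thick (y), 2610 mm tall, with a rectangular window opening cut through it. The opening is 1138 mm wide and 741 mm tall; its sill is at z = 951 mm and its near (−x) edge is 789 mm from the wall's −x end. The opening passes through the full wall thickness.


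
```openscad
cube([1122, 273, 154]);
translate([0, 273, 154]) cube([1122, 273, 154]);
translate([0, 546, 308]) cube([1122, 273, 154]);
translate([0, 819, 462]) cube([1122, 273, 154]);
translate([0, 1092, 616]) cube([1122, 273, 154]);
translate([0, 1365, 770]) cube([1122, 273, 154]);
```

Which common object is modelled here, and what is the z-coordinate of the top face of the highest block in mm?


A staircase. The total rise is 924 mm.

6 identical blocks, each offset up and back from the previous — a staircase. Each step is 154 mm tall and there are 6 of them, so the total rise is 6 × 154 = 924 mm.


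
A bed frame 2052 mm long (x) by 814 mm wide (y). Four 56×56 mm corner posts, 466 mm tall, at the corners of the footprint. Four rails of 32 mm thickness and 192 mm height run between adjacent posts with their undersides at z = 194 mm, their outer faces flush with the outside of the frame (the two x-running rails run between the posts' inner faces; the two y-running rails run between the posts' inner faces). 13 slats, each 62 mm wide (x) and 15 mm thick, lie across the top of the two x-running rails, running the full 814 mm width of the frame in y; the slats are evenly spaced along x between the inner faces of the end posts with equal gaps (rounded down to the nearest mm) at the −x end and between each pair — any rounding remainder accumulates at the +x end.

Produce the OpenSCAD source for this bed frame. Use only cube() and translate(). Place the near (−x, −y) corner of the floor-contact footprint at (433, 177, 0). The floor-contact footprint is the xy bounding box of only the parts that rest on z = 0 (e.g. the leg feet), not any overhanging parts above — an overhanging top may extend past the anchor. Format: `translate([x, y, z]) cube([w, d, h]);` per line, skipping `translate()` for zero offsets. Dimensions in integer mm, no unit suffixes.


translate([433, 177, 0]) cube([56, 56, 466]);
translate([433, 935, 0]) cube([56, 56, 466]);
translate([2429, 177, 0]) cube([56, 56, 466]);
translate([2429, 935, 0]) cube([56, 56, 466]);
translate([489, 177, 194]) cube([1940, 32, 192]);
translate([489, 959, 194]) cube([1940, 32, 192]);
translate([433, 233, 194]) cube([32, 702, 192]);
translate([2453, 233, 194]) cube([32, 702, 192]);
translate([570, 177, 386]) cube([62, 814, 15]);
translate([713, 177, 386]) cube([62, 814, 15]);
translate([856, 177, 386]) cube([62, 814, 15]);
translate([999, 177, 386]) cube([62, 814, 15]);
translate([1142, 177, 386]) cube([62, 814, 15]);
translate([1285, 177, 386]) cube([62, 814, 15]);
translate([1428, 177, 386]) cube([62, 814, 15]);
translate([1571, 177, 386]) cube([62, 814, 15]);
translate([1714, 177, 386]) cube([62, 814, 15]);
translate([1857, 177, 386]) cube([62, 814, 15]);
translate([2000, 177, 386]) cube([62, 814, 15]);
translate([2143, 177, 386]) cube([62, 814, 15]);
translate([2286, 177, 386]) cube([62, 814, 15]);


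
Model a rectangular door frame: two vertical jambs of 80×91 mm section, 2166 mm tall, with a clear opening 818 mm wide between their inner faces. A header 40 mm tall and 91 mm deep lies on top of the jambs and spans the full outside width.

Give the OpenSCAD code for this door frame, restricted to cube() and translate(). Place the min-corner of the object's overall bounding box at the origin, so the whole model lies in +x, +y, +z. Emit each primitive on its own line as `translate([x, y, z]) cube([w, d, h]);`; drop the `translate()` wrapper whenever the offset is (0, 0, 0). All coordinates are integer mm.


cube([80, 91, 2166]);
translate([898, 0, 0]) cube([80, 91, 2166]);
translate([0, 0, 2166]) cube([978, 91, 40]);


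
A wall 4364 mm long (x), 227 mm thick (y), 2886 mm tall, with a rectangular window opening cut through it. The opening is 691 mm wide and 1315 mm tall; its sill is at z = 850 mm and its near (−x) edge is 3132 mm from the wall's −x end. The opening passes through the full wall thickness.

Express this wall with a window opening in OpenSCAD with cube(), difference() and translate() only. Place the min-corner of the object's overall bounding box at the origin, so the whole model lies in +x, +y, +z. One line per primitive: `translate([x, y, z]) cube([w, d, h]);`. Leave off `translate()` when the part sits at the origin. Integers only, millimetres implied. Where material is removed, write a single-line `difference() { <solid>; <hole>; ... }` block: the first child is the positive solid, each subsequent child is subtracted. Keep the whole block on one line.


difference() { cube([4364, 227, 2886]); translate([3132, 0, 850]) cube([691, 227, 1315]); }


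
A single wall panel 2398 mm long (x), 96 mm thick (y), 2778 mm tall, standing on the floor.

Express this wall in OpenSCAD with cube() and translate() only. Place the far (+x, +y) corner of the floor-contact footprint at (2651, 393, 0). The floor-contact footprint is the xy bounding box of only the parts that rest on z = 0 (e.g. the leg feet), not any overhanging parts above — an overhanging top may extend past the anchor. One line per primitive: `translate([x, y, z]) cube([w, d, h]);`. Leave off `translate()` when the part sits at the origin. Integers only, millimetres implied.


translate([253, 297, 0]) cube([2398, 96, 2778]);


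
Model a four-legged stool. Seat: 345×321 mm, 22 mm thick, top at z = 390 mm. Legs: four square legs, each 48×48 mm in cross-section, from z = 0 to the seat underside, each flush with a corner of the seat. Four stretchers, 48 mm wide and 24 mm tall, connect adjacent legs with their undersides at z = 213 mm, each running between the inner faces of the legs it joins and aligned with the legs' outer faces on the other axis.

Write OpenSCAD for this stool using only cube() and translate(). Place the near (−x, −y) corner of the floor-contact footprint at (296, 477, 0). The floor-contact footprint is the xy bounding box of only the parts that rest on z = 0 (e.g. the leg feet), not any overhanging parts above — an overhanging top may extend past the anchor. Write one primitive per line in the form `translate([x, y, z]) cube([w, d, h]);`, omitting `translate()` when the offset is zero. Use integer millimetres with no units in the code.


translate([296, 477, 368]) cube([345, 321, 22]);
translate([296, 477, 0]) cube([48, 48, 368]);
translate([593, 477, 0]) cube([48, 48, 368]);
translate([296, 750, 0]) cube([48, 48, 368]);
translate([593, 750, 0]) cube([48, 48, 368]);
translate([344, 477, 213]) cube([249, 48, 24]);
translate([344, 750, 213]) cube([249, 48, 24]);
translate([296, 525, 213]) cube([48, 225, 24]);
translate([593, 525, 213]) cube([48, 225, 24]);


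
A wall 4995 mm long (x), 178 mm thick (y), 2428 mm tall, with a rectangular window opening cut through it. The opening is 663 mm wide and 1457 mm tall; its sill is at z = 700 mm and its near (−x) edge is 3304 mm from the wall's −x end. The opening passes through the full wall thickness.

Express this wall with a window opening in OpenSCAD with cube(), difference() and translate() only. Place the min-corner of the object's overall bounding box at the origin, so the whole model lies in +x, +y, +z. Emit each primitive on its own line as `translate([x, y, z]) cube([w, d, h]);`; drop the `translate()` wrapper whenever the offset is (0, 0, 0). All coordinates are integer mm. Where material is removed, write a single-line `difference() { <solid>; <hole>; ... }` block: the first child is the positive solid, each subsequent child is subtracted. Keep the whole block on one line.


difference() { cube([4995, 178, 2428]); translate([3304, 0, 700]) cube([663, 178, 1457]); }


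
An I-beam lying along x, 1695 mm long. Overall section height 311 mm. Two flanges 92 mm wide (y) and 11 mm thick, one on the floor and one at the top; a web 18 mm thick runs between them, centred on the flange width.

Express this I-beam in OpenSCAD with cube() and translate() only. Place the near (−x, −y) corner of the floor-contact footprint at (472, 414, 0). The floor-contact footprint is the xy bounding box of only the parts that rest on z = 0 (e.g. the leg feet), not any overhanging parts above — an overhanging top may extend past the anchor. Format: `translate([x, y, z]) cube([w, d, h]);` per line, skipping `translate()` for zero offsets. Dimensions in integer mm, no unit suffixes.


translate([472, 414, 0]) cube([1695, 92, 11]);
translate([472, 451, 11]) cube([1695, 18, 289]);
translate([472, 414, 300]) cube([1695, 92, 11]);


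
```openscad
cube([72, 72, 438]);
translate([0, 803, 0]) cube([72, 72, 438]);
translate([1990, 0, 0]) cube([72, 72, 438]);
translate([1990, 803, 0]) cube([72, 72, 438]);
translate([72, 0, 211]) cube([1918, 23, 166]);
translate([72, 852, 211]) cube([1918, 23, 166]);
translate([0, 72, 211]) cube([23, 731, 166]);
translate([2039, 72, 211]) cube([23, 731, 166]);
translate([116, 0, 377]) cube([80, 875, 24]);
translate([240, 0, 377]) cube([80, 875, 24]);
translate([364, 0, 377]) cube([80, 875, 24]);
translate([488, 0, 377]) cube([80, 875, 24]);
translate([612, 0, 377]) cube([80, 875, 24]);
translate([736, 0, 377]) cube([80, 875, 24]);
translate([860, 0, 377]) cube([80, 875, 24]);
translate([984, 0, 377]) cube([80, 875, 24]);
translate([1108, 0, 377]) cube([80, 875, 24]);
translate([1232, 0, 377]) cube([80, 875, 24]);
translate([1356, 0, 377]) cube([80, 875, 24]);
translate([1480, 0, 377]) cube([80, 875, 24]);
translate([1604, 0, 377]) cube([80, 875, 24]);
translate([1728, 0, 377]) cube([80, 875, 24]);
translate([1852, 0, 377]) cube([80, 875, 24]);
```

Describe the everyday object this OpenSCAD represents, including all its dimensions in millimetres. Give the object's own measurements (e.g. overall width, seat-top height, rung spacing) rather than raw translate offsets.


A bed frame 2062 mm long (x) by 875 mm wide (y). Four 72×72 mm corner posts, 438 mm tall, at the corners of the footprint. Four rails of 23 mm thickness and 166 mm height run between adjacent posts with their undersides at z = 211 mm, their outer faces flush with the outside of the frame (the two x-running rails run between the posts' inner faces; the two y-running rails run between the posts' inner faces). 15 slats, each 80 mm wide (x) and 24 mm thick, lie across the top of the two x-running rails, running the full 875 mm width of the frame in y; along x they sit between the end posts with a 44 mm gap after the −x posts and between neighbouring slats, leaving 58 mm before the +x posts.


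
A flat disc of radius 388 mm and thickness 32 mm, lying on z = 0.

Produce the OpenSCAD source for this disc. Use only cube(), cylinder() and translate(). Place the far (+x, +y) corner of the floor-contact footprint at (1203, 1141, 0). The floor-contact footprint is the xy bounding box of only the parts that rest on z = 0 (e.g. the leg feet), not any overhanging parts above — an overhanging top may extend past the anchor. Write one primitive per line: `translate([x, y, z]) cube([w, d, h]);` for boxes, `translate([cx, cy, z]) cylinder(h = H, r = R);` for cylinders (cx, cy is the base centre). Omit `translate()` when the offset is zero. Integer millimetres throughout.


translate([815, 753, 0]) cylinder(h = 32, r = 388);


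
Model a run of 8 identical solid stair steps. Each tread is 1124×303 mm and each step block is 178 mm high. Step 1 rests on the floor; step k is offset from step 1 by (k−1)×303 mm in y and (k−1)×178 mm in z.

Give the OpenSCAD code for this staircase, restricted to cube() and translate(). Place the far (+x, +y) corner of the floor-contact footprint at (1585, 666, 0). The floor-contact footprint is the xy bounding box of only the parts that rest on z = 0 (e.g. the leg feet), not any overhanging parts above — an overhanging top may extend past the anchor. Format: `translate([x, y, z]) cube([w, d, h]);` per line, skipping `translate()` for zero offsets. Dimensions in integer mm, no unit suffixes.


translate([461, 363, 0]) cube([1124, 303, 178]);
translate([461, 666, 178]) cube([1124, 303, 178]);
translate([461, 969, 356]) cube([1124, 303, 178]);
translate([461, 1272, 534]) cube([1124, 303, 178]);
translate([461, 1575, 712]) cube([1124, 303, 178]);
translate([461, 1878, 890]) cube([1124, 303, 178]);
translate([461, 2181, 1068]) cube([1124, 303, 178]);
translate([461, 2484, 1246]) cube([1124, 303, 178]);


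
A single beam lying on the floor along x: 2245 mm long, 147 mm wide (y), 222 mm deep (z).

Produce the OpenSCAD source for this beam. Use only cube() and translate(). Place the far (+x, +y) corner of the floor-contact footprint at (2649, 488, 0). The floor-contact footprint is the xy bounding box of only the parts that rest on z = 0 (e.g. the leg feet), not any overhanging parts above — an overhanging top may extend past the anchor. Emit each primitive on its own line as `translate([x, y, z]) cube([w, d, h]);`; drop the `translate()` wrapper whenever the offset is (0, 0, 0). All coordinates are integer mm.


translate([404, 341, 0]) cube([2245, 147, 222]);


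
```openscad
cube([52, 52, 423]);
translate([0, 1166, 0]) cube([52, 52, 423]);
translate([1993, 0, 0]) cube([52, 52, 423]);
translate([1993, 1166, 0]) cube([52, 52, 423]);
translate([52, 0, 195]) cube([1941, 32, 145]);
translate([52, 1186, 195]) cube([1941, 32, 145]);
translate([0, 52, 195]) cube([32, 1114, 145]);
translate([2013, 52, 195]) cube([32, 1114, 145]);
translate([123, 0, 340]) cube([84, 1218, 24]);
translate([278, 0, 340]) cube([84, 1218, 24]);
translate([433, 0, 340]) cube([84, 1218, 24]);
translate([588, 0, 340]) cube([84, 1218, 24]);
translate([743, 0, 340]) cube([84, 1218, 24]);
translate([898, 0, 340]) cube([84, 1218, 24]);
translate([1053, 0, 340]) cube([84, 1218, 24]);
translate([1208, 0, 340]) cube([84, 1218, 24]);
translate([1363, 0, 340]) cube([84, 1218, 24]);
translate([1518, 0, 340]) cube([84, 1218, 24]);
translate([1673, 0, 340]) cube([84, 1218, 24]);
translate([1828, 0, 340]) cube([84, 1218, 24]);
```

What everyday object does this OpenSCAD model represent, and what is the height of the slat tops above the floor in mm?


A bed frame. The slat-top height is 364 mm.

Four posts, four rails, and a row of slats — a bed frame. Slats sit on the rails at z = 195 + 145 = 340; with slat thickness 24, the top is 364 mm.


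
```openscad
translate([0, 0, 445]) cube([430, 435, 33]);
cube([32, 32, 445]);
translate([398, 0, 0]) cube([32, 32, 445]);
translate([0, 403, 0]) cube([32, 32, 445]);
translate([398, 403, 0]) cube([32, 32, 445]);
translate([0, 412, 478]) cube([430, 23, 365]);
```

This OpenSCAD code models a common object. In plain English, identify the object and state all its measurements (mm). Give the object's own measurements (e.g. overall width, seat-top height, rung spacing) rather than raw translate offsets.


A chair. The seat is a 430×435×33 mm slab with its top at z = 478 mm, on four 32×32 mm corner legs (flush with the seat edges, standing on z = 0). A flat backrest 23 mm thick, 365 mm tall, spans the full seat width and rises from the seat top along its +y edge, rear face flush with the rear of the seat.


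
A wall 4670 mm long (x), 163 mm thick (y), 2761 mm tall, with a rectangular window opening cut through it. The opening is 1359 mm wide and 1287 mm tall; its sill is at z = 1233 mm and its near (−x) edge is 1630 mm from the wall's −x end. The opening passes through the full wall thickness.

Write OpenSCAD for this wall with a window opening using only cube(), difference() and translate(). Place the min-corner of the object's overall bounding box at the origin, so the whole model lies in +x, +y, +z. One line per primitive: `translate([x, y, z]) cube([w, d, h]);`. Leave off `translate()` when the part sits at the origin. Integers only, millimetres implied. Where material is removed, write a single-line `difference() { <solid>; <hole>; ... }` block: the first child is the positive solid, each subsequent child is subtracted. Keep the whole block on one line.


difference() { cube([4670, 163, 2761]); translate([1630, 0, 1233]) cube([1359, 163, 1287]); }


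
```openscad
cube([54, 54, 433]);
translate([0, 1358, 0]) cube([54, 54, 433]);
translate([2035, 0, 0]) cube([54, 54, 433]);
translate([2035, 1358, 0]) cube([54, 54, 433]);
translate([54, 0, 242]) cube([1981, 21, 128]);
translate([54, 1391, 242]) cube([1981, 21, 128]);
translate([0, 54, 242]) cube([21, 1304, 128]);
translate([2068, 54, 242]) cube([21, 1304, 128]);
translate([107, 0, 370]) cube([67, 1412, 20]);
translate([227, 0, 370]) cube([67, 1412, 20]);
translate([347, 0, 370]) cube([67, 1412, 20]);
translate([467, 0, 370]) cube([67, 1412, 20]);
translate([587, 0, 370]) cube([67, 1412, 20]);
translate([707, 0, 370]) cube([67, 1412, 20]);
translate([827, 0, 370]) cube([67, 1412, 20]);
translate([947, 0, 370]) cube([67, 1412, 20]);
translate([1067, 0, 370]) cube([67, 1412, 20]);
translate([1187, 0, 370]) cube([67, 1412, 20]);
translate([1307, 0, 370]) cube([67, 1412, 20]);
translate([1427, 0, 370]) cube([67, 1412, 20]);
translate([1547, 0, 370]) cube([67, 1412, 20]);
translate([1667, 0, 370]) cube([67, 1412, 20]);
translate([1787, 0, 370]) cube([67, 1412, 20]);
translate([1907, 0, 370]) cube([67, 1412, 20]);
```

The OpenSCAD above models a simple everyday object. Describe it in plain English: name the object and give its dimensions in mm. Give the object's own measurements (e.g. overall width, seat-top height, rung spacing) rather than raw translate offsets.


A bed frame 2089 mm long (x) by 1412 mm wide (y). Four 54×54 mm corner posts, 433 mm tall, at the corners of the footprint. Four rails of 21 mm thickness and 128 mm height run between adjacent posts with their undersides at z = 242 mm, their outer faces flush with the outside of the frame (the two x-running rails run between the posts' inner faces; the two y-running rails run between the posts' inner faces). 16 slats, each 67 mm wide (x) and 20 mm thick, lie across the top of the two x-running rails, running the full 1412 mm width of the frame in y; along x they sit between the end posts with a 53 mm gap after the −x posts and between neighbouring slats, leaving 61 mm before the +x posts.


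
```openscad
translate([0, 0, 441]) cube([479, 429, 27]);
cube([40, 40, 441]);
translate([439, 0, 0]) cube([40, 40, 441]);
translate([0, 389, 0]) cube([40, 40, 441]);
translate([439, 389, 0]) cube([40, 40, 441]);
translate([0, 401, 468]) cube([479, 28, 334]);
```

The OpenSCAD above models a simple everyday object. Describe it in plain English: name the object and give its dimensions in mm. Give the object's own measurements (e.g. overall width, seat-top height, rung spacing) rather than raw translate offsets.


A chair. The seat is a 479×429×27 mm slab with its top at z = 468 mm, on four 40×40 mm corner legs (flush with the seat edges, standing on z = 0). A flat backrest 28 mm thick, 334 mm tall, spans the full seat width and rises from the seat top along its +y edge, rear face flush with the rear of the seat.


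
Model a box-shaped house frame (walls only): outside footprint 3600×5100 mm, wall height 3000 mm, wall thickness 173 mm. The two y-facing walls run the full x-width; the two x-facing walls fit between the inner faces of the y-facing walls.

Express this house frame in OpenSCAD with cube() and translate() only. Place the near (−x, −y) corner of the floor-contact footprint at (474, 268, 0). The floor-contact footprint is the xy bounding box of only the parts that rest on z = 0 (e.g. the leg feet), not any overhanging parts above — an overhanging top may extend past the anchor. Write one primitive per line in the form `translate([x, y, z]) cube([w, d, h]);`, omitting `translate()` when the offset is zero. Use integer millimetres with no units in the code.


translate([474, 268, 0]) cube([3600, 173, 3000]);
translate([474, 5195, 0]) cube([3600, 173, 3000]);
translate([474, 441, 0]) cube([173, 4754, 3000]);
translate([3901, 441, 0]) cube([173, 4754, 3000]);


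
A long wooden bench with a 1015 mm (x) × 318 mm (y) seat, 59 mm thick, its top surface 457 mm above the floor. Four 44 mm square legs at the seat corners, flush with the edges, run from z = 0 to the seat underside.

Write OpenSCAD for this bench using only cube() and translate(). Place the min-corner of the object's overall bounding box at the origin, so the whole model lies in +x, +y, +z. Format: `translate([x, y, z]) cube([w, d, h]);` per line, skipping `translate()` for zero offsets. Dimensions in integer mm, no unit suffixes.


translate([0, 0, 398]) cube([1015, 318, 59]);
cube([44, 44, 398]);
translate([0, 274, 0]) cube([44, 44, 398]);
translate([971, 0, 0]) cube([44, 44, 398]);
translate([971, 274, 0]) cube([44, 44, 398]);


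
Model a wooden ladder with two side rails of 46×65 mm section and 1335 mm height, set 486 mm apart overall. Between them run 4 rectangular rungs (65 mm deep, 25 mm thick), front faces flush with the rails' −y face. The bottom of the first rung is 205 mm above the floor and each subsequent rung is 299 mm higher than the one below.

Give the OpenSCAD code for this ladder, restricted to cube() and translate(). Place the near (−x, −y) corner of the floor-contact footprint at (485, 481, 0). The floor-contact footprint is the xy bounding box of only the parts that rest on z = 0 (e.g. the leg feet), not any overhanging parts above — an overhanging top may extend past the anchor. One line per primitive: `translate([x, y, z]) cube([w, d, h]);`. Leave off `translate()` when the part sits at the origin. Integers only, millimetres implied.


translate([485, 481, 0]) cube([46, 65, 1335]);
translate([925, 481, 0]) cube([46, 65, 1335]);
translate([531, 481, 205]) cube([394, 65, 25]);
translate([531, 481, 504]) cube([394, 65, 25]);
translate([531, 481, 803]) cube([394, 65, 25]);
translate([531, 481, 1102]) cube([394, 65, 25]);


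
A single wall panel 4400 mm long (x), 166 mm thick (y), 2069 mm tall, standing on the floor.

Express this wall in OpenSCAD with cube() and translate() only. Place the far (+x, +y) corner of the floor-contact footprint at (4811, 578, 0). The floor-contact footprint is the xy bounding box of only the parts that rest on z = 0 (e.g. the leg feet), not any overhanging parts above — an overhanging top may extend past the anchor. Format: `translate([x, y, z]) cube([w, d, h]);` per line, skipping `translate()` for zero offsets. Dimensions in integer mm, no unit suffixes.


translate([411, 412, 0]) cube([4400, 166, 2069]);


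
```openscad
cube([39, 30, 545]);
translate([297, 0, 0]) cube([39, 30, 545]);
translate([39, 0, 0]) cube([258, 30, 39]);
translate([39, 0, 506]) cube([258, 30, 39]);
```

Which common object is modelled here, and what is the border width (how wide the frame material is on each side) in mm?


A picture frame. The border width is 39 mm.

Four thin pieces enclosing a rectangular opening — a picture frame. The two full-height stiles are 545 mm tall; the top rail sits at z = 506 and is 39 mm tall, so the border above the opening is 545 − 506 = 39 mm, matching the stile x-width.


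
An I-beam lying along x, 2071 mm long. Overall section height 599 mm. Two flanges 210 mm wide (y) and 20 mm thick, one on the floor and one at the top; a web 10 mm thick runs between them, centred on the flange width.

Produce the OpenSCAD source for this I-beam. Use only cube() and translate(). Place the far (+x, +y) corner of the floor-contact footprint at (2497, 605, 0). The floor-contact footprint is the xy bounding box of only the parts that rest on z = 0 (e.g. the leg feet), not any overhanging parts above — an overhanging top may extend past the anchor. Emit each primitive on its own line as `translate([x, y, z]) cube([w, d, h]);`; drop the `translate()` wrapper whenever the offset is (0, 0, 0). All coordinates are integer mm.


translate([426, 395, 0]) cube([2071, 210, 20]);
translate([426, 495, 20]) cube([2071, 10, 559]);
translate([426, 395, 579]) cube([2071, 210, 20]);


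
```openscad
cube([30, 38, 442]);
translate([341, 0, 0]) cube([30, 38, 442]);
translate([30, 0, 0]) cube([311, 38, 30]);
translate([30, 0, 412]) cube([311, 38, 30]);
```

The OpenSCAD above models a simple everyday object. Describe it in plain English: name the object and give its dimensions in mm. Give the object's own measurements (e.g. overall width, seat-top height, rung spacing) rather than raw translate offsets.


A rectangular picture frame lying in the x–z plane (depth along y). The opening is 311 mm wide (x) by 382 mm tall (z), surrounded by a border 30 mm wide on all four sides. The frame is 38 mm deep and is made of two full-height vertical stiles with two horizontal rails fitted between them.


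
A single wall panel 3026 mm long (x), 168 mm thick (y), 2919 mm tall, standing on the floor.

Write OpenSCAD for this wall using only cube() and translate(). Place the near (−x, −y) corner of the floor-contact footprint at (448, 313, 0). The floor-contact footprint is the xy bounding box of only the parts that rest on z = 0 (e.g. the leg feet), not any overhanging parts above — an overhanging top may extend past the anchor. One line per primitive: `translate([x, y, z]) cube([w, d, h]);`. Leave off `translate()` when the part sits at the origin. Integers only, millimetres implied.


translate([448, 313, 0]) cube([3026, 168, 2919]);


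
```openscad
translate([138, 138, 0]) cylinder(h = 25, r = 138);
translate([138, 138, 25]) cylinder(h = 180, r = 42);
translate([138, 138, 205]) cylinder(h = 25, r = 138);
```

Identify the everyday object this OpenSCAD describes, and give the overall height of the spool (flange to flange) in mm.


A spool. The overall height is 230 mm.

Three coaxial cylinders, large–small–large — a spool. Two 25 mm flanges and a 180 mm core give 25 + 180 + 25 = 230 mm.


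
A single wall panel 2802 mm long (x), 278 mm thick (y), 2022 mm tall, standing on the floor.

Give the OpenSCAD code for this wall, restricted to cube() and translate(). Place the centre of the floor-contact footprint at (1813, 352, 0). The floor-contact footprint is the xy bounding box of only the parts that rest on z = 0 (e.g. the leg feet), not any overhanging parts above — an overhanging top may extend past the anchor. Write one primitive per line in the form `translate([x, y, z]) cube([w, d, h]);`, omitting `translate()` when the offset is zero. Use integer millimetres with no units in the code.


translate([412, 213, 0]) cube([2802, 278, 2022]);


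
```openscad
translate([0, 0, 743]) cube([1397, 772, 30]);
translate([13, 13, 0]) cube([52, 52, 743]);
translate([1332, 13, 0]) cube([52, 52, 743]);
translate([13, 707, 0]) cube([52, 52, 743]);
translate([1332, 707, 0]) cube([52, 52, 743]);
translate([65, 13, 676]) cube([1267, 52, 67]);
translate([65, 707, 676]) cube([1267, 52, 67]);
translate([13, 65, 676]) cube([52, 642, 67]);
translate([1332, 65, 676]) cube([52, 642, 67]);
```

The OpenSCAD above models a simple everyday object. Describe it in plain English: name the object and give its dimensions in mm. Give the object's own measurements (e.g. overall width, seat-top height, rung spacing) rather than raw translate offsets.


A rectangular dining table. The top is 1397×772×30 mm with its upper surface at z = 773 mm. It stands on four 52×52 mm square legs, each inset 13 mm from the nearest pair of top edges, running from the floor to the underside of the top. Four apron rails, 52 mm thick and 67 mm tall, run between adjacent legs with their top edges flush with the underside of the top and their outer faces flush with the legs' outer faces.


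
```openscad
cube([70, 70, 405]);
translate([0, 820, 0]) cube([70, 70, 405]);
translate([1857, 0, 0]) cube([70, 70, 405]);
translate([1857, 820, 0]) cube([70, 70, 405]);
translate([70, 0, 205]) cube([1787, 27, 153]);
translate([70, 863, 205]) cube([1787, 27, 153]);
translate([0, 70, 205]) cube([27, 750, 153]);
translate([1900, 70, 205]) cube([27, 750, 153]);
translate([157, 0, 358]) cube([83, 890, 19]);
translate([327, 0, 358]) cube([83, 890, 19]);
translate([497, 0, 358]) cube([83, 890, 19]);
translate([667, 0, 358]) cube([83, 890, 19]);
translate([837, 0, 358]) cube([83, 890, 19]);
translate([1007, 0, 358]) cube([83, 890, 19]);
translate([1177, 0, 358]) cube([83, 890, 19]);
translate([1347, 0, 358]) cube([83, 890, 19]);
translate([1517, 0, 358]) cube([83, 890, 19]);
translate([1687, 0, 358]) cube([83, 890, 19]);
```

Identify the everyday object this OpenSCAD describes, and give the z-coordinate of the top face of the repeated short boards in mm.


A bed frame. The slat-top height is 377 mm.

Four posts, four rails, and a row of slats — a bed frame. Slats sit on the rails at z = 205 + 153 = 358; with slat thickness 19, the top is 377 mm.
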